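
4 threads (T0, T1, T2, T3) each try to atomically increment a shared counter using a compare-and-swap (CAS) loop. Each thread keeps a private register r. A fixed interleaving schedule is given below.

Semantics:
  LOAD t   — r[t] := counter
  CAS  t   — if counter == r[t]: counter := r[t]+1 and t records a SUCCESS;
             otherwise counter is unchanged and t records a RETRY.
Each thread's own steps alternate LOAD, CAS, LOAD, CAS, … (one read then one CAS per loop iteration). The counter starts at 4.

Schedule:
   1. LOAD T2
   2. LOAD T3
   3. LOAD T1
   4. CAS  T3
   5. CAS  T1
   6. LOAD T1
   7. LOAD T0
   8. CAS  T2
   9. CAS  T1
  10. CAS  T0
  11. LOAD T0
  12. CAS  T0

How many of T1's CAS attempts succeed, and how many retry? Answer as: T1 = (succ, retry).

T1 = (1, 1)

#1 T2 reads 4
#2 T3 reads 4
#3 T1 reads 4
#4 T3 CAS(4→5) writes; counter now 5
#5 T1 CAS(4→5) fails; counter now 5
#6 T1 reads 5
#7 T0 reads 5
#8 T2 CAS(4→5) fails; counter now 5
#9 T1 CAS(5→6) writes; counter now 6
#10 T0 CAS(5→6) fails; counter now 6
#11 T0 reads 6
#12 T0 CAS(6→7) writes; counter now 7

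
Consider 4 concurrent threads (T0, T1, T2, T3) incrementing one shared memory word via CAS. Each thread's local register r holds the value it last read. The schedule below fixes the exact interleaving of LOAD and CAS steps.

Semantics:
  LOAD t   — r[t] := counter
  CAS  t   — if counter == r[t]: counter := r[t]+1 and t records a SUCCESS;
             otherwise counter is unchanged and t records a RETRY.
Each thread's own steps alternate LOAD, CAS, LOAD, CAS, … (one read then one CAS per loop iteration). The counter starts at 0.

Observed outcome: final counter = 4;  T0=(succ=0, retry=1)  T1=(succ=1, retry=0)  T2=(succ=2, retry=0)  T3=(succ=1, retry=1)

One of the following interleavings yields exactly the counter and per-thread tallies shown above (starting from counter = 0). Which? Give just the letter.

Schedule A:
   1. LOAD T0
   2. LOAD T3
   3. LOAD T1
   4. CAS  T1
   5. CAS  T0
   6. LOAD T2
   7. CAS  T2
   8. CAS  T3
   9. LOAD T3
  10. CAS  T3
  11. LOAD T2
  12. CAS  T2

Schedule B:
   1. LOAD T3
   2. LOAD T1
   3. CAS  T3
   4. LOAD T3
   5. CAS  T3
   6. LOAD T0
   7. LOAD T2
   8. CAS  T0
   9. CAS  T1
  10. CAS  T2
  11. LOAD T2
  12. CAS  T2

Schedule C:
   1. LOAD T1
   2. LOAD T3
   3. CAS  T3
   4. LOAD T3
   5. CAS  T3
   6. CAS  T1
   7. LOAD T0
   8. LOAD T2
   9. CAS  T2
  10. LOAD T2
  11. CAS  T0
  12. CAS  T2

Tracing schedule A:
   1) LOAD T0:  M=0  r_T0=0
   2) LOAD T3:  M=0  r_T3=0
   3) LOAD T1:  M=0  r_T1=0
   4) CAS  T1:  M=1  r_T1=0 ✓
   5) CAS  T0:  M=1  r_T0=0 ✗
   6) LOAD T2:  M=1  r_T2=1
   7) CAS  T2:  M=2  r_T2=1 ✓
   8) CAS  T3:  M=2  r_T3=0 ✗
   9) LOAD T3:  M=2  r_T3=2
  10) CAS  T3:  M=3  r_T3=2 ✓
  11) LOAD T2:  M=3  r_T2=3
  12) CAS  T2:  M=4  r_T2=3 ✓

A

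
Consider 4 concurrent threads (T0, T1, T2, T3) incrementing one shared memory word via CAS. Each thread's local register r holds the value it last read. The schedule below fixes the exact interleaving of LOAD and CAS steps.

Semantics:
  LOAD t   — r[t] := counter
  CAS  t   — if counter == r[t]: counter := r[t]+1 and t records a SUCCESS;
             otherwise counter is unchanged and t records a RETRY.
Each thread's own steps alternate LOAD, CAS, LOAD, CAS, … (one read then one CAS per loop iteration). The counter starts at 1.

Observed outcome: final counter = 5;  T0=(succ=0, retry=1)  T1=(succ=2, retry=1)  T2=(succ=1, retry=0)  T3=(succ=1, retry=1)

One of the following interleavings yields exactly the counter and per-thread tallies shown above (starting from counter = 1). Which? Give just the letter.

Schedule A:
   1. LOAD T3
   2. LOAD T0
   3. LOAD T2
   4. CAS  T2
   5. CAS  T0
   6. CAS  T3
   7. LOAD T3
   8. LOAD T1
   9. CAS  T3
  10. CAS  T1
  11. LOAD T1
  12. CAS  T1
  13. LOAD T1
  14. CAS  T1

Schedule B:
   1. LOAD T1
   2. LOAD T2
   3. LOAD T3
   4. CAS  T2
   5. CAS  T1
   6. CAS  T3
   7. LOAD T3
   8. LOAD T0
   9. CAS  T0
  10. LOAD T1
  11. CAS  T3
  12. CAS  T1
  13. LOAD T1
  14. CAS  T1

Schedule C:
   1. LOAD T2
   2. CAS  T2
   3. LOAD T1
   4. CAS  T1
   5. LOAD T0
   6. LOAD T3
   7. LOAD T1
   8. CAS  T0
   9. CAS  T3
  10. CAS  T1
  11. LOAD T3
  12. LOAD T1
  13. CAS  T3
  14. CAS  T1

A

Run A:
   1) LOAD T3:  M=1  r_T3=1
   2) LOAD T0:  M=1  r_T0=1
   3) LOAD T2:  M=1  r_T2=1
   4) CAS  T2:  M=2  r_T2=1 ✓
   5) CAS  T0:  M=2  r_T0=1 ✗
   6) CAS  T3:  M=2  r_T3=1 ✗
   7) LOAD T3:  M=2  r_T3=2
   8) LOAD T1:  M=2  r_T1=2
   9) CAS  T3:  M=3  r_T3=2 ✓
  10) CAS  T1:  M=3  r_T1=2 ✗
  11) LOAD T1:  M=3  r_T1=3
  12) CAS  T1:  M=4  r_T1=3 ✓
  13) LOAD T1:  M=4  r_T1=4
  14) CAS  T1:  M=5  r_T1=4 ✓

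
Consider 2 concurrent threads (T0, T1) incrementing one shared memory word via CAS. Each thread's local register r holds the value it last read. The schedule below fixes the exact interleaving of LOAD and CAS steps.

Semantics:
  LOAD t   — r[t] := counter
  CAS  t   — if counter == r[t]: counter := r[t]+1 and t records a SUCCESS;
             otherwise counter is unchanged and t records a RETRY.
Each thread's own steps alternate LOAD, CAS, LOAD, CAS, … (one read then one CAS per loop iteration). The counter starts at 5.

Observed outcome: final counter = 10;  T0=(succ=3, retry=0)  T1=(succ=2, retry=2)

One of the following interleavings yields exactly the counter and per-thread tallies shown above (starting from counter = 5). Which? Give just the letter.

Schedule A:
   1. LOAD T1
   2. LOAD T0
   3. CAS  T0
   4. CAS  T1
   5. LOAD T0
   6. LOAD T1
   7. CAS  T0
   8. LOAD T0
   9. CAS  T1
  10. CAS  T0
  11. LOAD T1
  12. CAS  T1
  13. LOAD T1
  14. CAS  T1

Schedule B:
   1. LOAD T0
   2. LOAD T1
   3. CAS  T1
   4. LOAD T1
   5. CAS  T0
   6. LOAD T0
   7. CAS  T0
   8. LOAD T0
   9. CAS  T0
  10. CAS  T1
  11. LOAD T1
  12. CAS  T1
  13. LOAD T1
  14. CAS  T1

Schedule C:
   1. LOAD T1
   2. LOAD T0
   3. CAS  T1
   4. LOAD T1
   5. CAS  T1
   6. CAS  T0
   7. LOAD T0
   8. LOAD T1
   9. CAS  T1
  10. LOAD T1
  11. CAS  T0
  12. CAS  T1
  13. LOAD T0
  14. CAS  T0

Tracing schedule A:
1. LOAD T1 → mem=5 r[T1]=5 [LOAD]
2. LOAD T0 → mem=5 r[T0]=5 [LOAD]
3. CAS T0 → mem=6 r[T0]=5 [OK]
4. CAS T1 → mem=6 r[T1]=5 [RETRY]
5. LOAD T0 → mem=6 r[T0]=6 [LOAD]
6. LOAD T1 → mem=6 r[T1]=6 [LOAD]
7. CAS T0 → mem=7 r[T0]=6 [OK]
8. LOAD T0 → mem=7 r[T0]=7 [LOAD]
9. CAS T1 → mem=7 r[T1]=6 [RETRY]
10. CAS T0 → mem=8 r[T0]=7 [OK]
11. LOAD T1 → mem=8 r[T1]=8 [LOAD]
12. CAS T1 → mem=9 r[T1]=8 [OK]
13. LOAD T1 → mem=9 r[T1]=9 [LOAD]
14. CAS T1 → mem=10 r[T1]=9 [OK]

A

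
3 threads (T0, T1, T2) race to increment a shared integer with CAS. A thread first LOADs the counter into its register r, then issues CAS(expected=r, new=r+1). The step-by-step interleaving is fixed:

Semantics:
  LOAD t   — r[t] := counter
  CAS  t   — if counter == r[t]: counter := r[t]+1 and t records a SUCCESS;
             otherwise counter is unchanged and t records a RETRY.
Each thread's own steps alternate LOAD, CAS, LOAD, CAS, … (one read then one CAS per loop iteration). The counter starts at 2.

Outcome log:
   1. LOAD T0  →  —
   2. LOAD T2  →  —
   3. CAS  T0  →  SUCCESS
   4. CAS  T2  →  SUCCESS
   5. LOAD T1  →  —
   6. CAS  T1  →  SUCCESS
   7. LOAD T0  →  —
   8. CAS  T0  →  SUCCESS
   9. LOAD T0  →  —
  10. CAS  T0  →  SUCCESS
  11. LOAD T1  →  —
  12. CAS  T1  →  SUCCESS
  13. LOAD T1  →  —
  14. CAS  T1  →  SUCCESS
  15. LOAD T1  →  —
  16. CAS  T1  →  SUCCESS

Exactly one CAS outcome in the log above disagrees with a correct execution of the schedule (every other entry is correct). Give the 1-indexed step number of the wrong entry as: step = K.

Correct run:
1. LOAD T0 → mem=2 r[T0]=2 [LOAD]
2. LOAD T2 → mem=2 r[T2]=2 [LOAD]
3. CAS T0 → mem=3 r[T0]=2 [OK]
4. CAS T2 → mem=3 r[T2]=2 [RETRY]
5. LOAD T1 → mem=3 r[T1]=3 [LOAD]
6. CAS T1 → mem=4 r[T1]=3 [OK]
7. LOAD T0 → mem=4 r[T0]=4 [LOAD]
8. CAS T0 → mem=5 r[T0]=4 [OK]
9. LOAD T0 → mem=5 r[T0]=5 [LOAD]
10. CAS T0 → mem=6 r[T0]=5 [OK]
11. LOAD T1 → mem=6 r[T1]=6 [LOAD]
12. CAS T1 → mem=7 r[T1]=6 [OK]
13. LOAD T1 → mem=7 r[T1]=7 [LOAD]
14. CAS T1 → mem=8 r[T1]=7 [OK]
15. LOAD T1 → mem=8 r[T1]=8 [LOAD]
16. CAS T1 → mem=9 r[T1]=8 [OK]
Flip is step 4.

step = 4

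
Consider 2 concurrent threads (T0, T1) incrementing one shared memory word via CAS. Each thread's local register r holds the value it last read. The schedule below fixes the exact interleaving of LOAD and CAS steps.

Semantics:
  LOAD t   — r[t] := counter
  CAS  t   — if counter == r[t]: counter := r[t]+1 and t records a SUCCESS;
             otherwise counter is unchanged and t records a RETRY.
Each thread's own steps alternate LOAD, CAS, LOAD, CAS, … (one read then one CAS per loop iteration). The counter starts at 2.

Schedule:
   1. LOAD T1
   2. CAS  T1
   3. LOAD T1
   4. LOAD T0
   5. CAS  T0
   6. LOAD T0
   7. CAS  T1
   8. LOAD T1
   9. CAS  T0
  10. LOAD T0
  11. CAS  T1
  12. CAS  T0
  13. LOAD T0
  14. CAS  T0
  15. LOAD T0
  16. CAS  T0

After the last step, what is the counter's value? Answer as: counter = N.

   1) LOAD T1:  M=2  r_T1=2
   2) CAS  T1:  M=3  r_T1=2 ✓
   3) LOAD T1:  M=3  r_T1=3
   4) LOAD T0:  M=3  r_T0=3
   5) CAS  T0:  M=4  r_T0=3 ✓
   6) LOAD T0:  M=4  r_T0=4
   7) CAS  T1:  M=4  r_T1=3 ✗
   8) LOAD T1:  M=4  r_T1=4
   9) CAS  T0:  M=5  r_T0=4 ✓
  10) LOAD T0:  M=5  r_T0=5
  11) CAS  T1:  M=5  r_T1=4 ✗
  12) CAS  T0:  M=6  r_T0=5 ✓
  13) LOAD T0:  M=6  r_T0=6
  14) CAS  T0:  M=7  r_T0=6 ✓
  15) LOAD T0:  M=7  r_T0=7
  16) CAS  T0:  M=8  r_T0=7 ✓

counter = 8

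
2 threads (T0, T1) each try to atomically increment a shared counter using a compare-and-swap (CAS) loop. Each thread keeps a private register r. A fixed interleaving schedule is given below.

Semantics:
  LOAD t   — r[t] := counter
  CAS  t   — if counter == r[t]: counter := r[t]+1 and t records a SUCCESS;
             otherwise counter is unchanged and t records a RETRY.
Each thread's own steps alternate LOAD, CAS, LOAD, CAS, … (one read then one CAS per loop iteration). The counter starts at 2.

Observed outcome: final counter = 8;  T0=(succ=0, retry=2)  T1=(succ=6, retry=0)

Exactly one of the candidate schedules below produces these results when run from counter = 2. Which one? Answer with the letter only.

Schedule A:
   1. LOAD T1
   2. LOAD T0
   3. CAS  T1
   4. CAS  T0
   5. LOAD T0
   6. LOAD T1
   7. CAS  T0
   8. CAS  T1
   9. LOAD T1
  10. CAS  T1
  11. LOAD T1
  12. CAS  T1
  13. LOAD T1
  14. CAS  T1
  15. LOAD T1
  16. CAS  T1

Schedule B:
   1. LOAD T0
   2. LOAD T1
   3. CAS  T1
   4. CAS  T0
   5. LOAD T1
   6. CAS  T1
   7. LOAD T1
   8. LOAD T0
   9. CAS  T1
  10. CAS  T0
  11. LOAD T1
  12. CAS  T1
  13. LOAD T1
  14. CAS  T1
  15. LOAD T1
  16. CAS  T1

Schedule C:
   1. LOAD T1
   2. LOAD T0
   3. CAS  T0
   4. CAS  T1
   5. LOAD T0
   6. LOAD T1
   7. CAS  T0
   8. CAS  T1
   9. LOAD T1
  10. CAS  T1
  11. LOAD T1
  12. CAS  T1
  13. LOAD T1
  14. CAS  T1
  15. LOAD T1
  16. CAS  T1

B

Tracing schedule B:
   1) LOAD T0:  M=2  r_T0=2
   2) LOAD T1:  M=2  r_T1=2
   3) CAS  T1:  M=3  r_T1=2 ✓
   4) CAS  T0:  M=3  r_T0=2 ✗
   5) LOAD T1:  M=3  r_T1=3
   6) CAS  T1:  M=4  r_T1=3 ✓
   7) LOAD T1:  M=4  r_T1=4
   8) LOAD T0:  M=4  r_T0=4
   9) CAS  T1:  M=5  r_T1=4 ✓
  10) CAS  T0:  M=5  r_T0=4 ✗
  11) LOAD T1:  M=5  r_T1=5
  12) CAS  T1:  M=6  r_T1=5 ✓
  13) LOAD T1:  M=6  r_T1=6
  14) CAS  T1:  M=7  r_T1=6 ✓
  15) LOAD T1:  M=7  r_T1=7
  16) CAS  T1:  M=8  r_T1=7 ✓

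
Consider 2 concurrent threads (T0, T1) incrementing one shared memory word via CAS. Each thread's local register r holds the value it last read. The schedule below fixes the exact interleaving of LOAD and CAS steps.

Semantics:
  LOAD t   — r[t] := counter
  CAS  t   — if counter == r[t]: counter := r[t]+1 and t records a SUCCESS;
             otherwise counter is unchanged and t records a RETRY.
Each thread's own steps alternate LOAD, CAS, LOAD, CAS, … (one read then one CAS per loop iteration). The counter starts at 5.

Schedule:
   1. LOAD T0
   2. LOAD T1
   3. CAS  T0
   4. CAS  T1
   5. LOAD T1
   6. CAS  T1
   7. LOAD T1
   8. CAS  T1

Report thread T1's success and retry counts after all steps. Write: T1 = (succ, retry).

T0 LOAD — after: cnt=5, r=5 — load
T1 LOAD — after: cnt=5, r=5 — load
T0 CAS — after: cnt=6, r=5 — ok
T1 CAS — after: cnt=6, r=5 — retry
T1 LOAD — after: cnt=6, r=6 — load
T1 CAS — after: cnt=7, r=6 — ok
T1 LOAD — after: cnt=7, r=7 — load
T1 CAS — after: cnt=8, r=7 — ok

T1 = (2, 1)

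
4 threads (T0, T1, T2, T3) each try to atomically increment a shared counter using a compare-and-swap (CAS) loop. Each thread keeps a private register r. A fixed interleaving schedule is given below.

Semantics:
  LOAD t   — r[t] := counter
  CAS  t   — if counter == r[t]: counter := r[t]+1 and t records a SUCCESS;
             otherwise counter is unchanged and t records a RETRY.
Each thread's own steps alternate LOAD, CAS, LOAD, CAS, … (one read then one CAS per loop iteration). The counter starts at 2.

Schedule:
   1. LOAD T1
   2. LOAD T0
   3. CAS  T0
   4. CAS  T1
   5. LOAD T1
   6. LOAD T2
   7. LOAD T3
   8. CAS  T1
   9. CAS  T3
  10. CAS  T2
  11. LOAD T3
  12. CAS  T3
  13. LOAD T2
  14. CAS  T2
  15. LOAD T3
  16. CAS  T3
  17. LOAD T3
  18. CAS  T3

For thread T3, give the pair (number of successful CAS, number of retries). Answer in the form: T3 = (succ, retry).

[1] T1.load  rd  (counter 2, T1.r 2)
[2] T0.load  rd  (counter 2, T0.r 2)
[3] T0.cas  hit  (counter 3, T0.r 2)
[4] T1.cas  miss  (counter 3, T1.r 2)
[5] T1.load  rd  (counter 3, T1.r 3)
[6] T2.load  rd  (counter 3, T2.r 3)
[7] T3.load  rd  (counter 3, T3.r 3)
[8] T1.cas  hit  (counter 4, T1.r 3)
[9] T3.cas  miss  (counter 4, T3.r 3)
[10] T2.cas  miss  (counter 4, T2.r 3)
[11] T3.load  rd  (counter 4, T3.r 4)
[12] T3.cas  hit  (counter 5, T3.r 4)
[13] T2.load  rd  (counter 5, T2.r 5)
[14] T2.cas  hit  (counter 6, T2.r 5)
[15] T3.load  rd  (counter 6, T3.r 6)
[16] T3.cas  hit  (counter 7, T3.r 6)
[17] T3.load  rd  (counter 7, T3.r 7)
[18] T3.cas  hit  (counter 8, T3.r 7)

T3 = (3, 1)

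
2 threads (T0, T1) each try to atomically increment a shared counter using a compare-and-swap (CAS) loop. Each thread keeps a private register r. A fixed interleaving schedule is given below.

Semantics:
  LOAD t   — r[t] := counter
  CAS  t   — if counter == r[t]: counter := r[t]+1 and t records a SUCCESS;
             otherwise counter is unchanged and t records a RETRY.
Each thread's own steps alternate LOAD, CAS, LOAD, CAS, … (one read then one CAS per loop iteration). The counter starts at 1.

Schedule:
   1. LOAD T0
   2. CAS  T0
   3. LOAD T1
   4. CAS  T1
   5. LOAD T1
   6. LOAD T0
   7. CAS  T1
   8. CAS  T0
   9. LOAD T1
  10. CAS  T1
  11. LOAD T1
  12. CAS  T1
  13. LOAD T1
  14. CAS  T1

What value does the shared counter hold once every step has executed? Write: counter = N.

1. LOAD T0 → mem=1 r[T0]=1 [LOAD]
2. CAS T0 → mem=2 r[T0]=1 [OK]
3. LOAD T1 → mem=2 r[T1]=2 [LOAD]
4. CAS T1 → mem=3 r[T1]=2 [OK]
5. LOAD T1 → mem=3 r[T1]=3 [LOAD]
6. LOAD T0 → mem=3 r[T0]=3 [LOAD]
7. CAS T1 → mem=4 r[T1]=3 [OK]
8. CAS T0 → mem=4 r[T0]=3 [RETRY]
9. LOAD T1 → mem=4 r[T1]=4 [LOAD]
10. CAS T1 → mem=5 r[T1]=4 [OK]
11. LOAD T1 → mem=5 r[T1]=5 [LOAD]
12. CAS T1 → mem=6 r[T1]=5 [OK]
13. LOAD T1 → mem=6 r[T1]=6 [LOAD]
14. CAS T1 → mem=7 r[T1]=6 [OK]

counter = 7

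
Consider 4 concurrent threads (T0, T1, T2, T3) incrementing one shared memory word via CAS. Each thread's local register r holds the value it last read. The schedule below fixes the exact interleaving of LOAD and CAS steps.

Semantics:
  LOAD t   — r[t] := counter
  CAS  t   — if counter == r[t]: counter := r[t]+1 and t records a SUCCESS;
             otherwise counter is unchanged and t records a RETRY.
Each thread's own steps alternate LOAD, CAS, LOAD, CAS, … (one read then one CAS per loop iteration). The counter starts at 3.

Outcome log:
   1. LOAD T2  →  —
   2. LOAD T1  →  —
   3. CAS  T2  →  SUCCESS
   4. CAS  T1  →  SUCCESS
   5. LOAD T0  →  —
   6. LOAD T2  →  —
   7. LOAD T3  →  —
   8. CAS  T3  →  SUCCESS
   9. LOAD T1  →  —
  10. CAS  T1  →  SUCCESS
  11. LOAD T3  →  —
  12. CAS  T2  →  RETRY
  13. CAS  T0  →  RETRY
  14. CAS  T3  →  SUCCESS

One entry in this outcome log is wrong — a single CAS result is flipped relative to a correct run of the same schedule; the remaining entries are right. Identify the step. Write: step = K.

step = 4

Correct run:
step 1: T2 LOAD ⇒ load; ctr=3 reg=3
step 2: T1 LOAD ⇒ load; ctr=3 reg=3
step 3: T2 CAS ⇒ ok; ctr=4 reg=3
step 4: T1 CAS ⇒ retry; ctr=4 reg=3
step 5: T0 LOAD ⇒ load; ctr=4 reg=4
step 6: T2 LOAD ⇒ load; ctr=4 reg=4
step 7: T3 LOAD ⇒ load; ctr=4 reg=4
step 8: T3 CAS ⇒ ok; ctr=5 reg=4
step 9: T1 LOAD ⇒ load; ctr=5 reg=5
step 10: T1 CAS ⇒ ok; ctr=6 reg=5
step 11: T3 LOAD ⇒ load; ctr=6 reg=6
step 12: T2 CAS ⇒ retry; ctr=6 reg=4
step 13: T0 CAS ⇒ retry; ctr=6 reg=4
step 14: T3 CAS ⇒ ok; ctr=7 reg=6
Mismatch at 4.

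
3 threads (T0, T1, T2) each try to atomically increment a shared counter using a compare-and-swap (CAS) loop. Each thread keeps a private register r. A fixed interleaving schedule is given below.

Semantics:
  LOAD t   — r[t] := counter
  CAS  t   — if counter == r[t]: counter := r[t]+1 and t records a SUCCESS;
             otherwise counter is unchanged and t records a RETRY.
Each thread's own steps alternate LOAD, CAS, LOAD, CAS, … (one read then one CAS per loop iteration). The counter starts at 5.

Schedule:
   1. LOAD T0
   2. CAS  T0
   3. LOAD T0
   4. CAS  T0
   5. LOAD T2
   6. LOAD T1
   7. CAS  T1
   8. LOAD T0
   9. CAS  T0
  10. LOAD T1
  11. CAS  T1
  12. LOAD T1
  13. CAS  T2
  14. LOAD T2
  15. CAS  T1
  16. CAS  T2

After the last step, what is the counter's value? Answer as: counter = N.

counter = 11

#1 T0 reads 5
#2 T0 CAS(5→6) writes; counter now 6
#3 T0 reads 6
#4 T0 CAS(6→7) writes; counter now 7
#5 T2 reads 7
#6 T1 reads 7
#7 T1 CAS(7→8) writes; counter now 8
#8 T0 reads 8
#9 T0 CAS(8→9) writes; counter now 9
#10 T1 reads 9
#11 T1 CAS(9→10) writes; counter now 10
#12 T1 reads 10
#13 T2 CAS(7→8) fails; counter now 10
#14 T2 reads 10
#15 T1 CAS(10→11) writes; counter now 11
#16 T2 CAS(10→11) fails; counter now 11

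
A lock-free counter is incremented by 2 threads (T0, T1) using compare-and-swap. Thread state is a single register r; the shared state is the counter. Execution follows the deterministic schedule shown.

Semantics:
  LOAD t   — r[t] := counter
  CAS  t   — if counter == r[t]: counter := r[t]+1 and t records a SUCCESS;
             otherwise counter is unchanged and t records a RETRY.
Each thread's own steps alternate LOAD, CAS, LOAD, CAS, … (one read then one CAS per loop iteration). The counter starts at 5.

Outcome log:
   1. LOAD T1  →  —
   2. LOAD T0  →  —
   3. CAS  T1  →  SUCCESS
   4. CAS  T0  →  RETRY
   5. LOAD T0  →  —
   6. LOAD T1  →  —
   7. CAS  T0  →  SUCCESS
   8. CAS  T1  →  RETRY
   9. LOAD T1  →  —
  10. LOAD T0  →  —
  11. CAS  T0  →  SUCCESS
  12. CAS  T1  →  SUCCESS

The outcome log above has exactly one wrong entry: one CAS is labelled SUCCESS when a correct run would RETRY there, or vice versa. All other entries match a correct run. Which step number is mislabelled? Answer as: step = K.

step = 12

Reference trace:
T1 LOAD — after: cnt=5, r=5 — load
T0 LOAD — after: cnt=5, r=5 — load
T1 CAS — after: cnt=6, r=5 — ok
T0 CAS — after: cnt=6, r=5 — retry
T0 LOAD — after: cnt=6, r=6 — load
T1 LOAD — after: cnt=6, r=6 — load
T0 CAS — after: cnt=7, r=6 — ok
T1 CAS — after: cnt=7, r=6 — retry
T1 LOAD — after: cnt=7, r=7 — load
T0 LOAD — after: cnt=7, r=7 — load
T0 CAS — after: cnt=8, r=7 — ok
T1 CAS — after: cnt=8, r=7 — retry
Log disagrees first at step 12.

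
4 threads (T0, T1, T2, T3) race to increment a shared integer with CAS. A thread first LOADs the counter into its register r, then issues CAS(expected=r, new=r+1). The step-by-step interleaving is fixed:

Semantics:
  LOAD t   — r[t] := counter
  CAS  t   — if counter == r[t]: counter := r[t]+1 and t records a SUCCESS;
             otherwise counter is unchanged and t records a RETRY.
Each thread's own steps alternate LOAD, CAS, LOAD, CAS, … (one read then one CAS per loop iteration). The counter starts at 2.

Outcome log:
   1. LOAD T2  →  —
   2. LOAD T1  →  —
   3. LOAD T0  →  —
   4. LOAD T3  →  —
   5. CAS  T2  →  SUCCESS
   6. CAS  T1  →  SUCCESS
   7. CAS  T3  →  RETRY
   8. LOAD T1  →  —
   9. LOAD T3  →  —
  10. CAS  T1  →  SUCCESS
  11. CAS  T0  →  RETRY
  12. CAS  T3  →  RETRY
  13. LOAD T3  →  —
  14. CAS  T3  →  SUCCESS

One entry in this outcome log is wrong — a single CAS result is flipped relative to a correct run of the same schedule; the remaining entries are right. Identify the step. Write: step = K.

Re-executing:
[1] T2.load  rd  (counter 2, T2.r 2)
[2] T1.load  rd  (counter 2, T1.r 2)
[3] T0.load  rd  (counter 2, T0.r 2)
[4] T3.load  rd  (counter 2, T3.r 2)
[5] T2.cas  hit  (counter 3, T2.r 2)
[6] T1.cas  miss  (counter 3, T1.r 2)
[7] T3.cas  miss  (counter 3, T3.r 2)
[8] T1.load  rd  (counter 3, T1.r 3)
[9] T3.load  rd  (counter 3, T3.r 3)
[10] T1.cas  hit  (counter 4, T1.r 3)
[11] T0.cas  miss  (counter 4, T0.r 2)
[12] T3.cas  miss  (counter 4, T3.r 3)
[13] T3.load  rd  (counter 4, T3.r 4)
[14] T3.cas  hit  (counter 5, T3.r 4)
Mismatch at 6.

step = 6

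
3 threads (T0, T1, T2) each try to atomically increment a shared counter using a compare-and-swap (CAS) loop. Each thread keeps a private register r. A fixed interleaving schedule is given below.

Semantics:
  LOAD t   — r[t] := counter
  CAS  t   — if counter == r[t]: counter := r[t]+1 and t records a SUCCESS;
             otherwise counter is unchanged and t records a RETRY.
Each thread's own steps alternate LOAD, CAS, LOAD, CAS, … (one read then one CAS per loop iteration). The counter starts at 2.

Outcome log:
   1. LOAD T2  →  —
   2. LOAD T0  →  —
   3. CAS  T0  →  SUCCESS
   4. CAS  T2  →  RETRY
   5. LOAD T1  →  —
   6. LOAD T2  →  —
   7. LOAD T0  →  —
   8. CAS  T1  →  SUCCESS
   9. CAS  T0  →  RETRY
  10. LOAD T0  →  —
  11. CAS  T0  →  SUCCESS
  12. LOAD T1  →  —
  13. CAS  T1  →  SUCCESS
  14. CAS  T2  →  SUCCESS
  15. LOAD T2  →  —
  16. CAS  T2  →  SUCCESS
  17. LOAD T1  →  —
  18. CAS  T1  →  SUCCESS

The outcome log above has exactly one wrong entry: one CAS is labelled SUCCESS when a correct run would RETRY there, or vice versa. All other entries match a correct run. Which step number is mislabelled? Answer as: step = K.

step = 14

Correct run:
step 1: T2 LOAD ⇒ load; ctr=2 reg=2
step 2: T0 LOAD ⇒ load; ctr=2 reg=2
step 3: T0 CAS ⇒ ok; ctr=3 reg=2
step 4: T2 CAS ⇒ retry; ctr=3 reg=2
step 5: T1 LOAD ⇒ load; ctr=3 reg=3
step 6: T2 LOAD ⇒ load; ctr=3 reg=3
step 7: T0 LOAD ⇒ load; ctr=3 reg=3
step 8: T1 CAS ⇒ ok; ctr=4 reg=3
step 9: T0 CAS ⇒ retry; ctr=4 reg=3
step 10: T0 LOAD ⇒ load; ctr=4 reg=4
step 11: T0 CAS ⇒ ok; ctr=5 reg=4
step 12: T1 LOAD ⇒ load; ctr=5 reg=5
step 13: T1 CAS ⇒ ok; ctr=6 reg=5
step 14: T2 CAS ⇒ retry; ctr=6 reg=3
step 15: T2 LOAD ⇒ load; ctr=6 reg=6
step 16: T2 CAS ⇒ ok; ctr=7 reg=6
step 17: T1 LOAD ⇒ load; ctr=7 reg=7
step 18: T1 CAS ⇒ ok; ctr=8 reg=7
Log disagrees first at step 14.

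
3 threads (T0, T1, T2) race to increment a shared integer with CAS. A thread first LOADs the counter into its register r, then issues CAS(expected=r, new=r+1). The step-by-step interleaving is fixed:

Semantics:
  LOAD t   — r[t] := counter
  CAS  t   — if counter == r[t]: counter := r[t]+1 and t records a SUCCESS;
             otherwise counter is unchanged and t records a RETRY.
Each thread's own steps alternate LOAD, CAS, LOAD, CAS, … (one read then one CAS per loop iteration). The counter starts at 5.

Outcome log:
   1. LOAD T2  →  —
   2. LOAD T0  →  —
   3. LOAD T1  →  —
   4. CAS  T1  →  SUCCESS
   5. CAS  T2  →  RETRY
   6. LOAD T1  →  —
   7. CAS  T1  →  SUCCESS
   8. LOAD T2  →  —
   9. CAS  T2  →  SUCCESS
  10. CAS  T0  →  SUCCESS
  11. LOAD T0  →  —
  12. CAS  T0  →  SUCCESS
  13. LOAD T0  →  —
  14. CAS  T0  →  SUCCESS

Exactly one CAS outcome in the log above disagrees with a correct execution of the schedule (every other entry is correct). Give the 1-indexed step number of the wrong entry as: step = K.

step = 10

Reference trace:
T2 LOAD — after: cnt=5, r=5 — load
T0 LOAD — after: cnt=5, r=5 — load
T1 LOAD — after: cnt=5, r=5 — load
T1 CAS — after: cnt=6, r=5 — ok
T2 CAS — after: cnt=6, r=5 — retry
T1 LOAD — after: cnt=6, r=6 — load
T1 CAS — after: cnt=7, r=6 — ok
T2 LOAD — after: cnt=7, r=7 — load
T2 CAS — after: cnt=8, r=7 — ok
T0 CAS — after: cnt=8, r=5 — retry
T0 LOAD — after: cnt=8, r=8 — load
T0 CAS — after: cnt=9, r=8 — ok
T0 LOAD — after: cnt=9, r=9 — load
T0 CAS — after: cnt=10, r=9 — ok
Flip is step 10.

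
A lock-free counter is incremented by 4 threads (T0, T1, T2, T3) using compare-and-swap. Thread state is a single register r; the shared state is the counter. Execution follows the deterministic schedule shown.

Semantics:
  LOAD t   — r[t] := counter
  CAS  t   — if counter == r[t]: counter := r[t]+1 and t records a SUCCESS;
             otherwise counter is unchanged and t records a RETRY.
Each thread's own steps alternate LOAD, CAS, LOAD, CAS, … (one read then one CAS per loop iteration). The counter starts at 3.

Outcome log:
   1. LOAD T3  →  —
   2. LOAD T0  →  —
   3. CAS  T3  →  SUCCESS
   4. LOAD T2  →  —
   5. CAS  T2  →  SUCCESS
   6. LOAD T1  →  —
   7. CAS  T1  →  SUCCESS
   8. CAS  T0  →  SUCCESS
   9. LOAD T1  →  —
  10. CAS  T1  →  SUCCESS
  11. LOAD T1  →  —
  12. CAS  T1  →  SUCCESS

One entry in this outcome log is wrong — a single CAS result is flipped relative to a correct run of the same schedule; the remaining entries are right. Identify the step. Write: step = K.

Correct run:
   1) LOAD T3:  M=3  r_T3=3
   2) LOAD T0:  M=3  r_T0=3
   3) CAS  T3:  M=4  r_T3=3 ✓
   4) LOAD T2:  M=4  r_T2=4
   5) CAS  T2:  M=5  r_T2=4 ✓
   6) LOAD T1:  M=5  r_T1=5
   7) CAS  T1:  M=6  r_T1=5 ✓
   8) CAS  T0:  M=6  r_T0=3 ✗
   9) LOAD T1:  M=6  r_T1=6
  10) CAS  T1:  M=7  r_T1=6 ✓
  11) LOAD T1:  M=7  r_T1=7
  12) CAS  T1:  M=8  r_T1=7 ✓
Flip is step 8.

step = 8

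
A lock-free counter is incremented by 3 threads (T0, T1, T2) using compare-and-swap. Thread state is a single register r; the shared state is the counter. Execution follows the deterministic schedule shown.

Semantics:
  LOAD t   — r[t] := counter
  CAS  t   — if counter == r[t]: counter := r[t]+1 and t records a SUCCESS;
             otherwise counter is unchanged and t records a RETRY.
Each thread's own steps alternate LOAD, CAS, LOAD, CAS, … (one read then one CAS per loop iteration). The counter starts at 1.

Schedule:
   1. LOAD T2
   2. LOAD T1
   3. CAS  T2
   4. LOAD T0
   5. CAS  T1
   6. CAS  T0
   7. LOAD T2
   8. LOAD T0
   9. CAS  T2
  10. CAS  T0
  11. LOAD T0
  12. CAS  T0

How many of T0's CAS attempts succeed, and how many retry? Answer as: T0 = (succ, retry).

T0 = (2, 1)

step 1: T2 LOAD ⇒ load; ctr=1 reg=1
step 2: T1 LOAD ⇒ load; ctr=1 reg=1
step 3: T2 CAS ⇒ ok; ctr=2 reg=1
step 4: T0 LOAD ⇒ load; ctr=2 reg=2
step 5: T1 CAS ⇒ retry; ctr=2 reg=1
step 6: T0 CAS ⇒ ok; ctr=3 reg=2
step 7: T2 LOAD ⇒ load; ctr=3 reg=3
step 8: T0 LOAD ⇒ load; ctr=3 reg=3
step 9: T2 CAS ⇒ ok; ctr=4 reg=3
step 10: T0 CAS ⇒ retry; ctr=4 reg=3
step 11: T0 LOAD ⇒ load; ctr=4 reg=4
step 12: T0 CAS ⇒ ok; ctr=5 reg=4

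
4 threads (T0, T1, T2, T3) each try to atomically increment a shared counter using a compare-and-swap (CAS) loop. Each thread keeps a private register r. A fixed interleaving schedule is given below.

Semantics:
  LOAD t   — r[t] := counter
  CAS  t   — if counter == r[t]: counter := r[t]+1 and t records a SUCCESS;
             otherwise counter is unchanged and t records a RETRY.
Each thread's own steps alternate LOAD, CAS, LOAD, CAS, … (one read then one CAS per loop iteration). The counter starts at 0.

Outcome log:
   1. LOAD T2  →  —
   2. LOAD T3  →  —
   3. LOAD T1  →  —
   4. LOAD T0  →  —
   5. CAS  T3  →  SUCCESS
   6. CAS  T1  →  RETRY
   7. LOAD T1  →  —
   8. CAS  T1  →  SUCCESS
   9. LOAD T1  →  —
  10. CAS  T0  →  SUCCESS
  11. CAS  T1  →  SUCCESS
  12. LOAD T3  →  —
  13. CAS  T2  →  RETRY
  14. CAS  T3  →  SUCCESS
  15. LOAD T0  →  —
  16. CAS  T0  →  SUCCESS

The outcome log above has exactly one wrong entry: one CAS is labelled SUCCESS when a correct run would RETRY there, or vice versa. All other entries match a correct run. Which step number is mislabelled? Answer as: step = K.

Reference trace:
T2 LOAD — after: cnt=0, r=0 — load
T3 LOAD — after: cnt=0, r=0 — load
T1 LOAD — after: cnt=0, r=0 — load
T0 LOAD — after: cnt=0, r=0 — load
T3 CAS — after: cnt=1, r=0 — ok
T1 CAS — after: cnt=1, r=0 — retry
T1 LOAD — after: cnt=1, r=1 — load
T1 CAS — after: cnt=2, r=1 — ok
T1 LOAD — after: cnt=2, r=2 — load
T0 CAS — after: cnt=2, r=0 — retry
T1 CAS — after: cnt=3, r=2 — ok
T3 LOAD — after: cnt=3, r=3 — load
T2 CAS — after: cnt=3, r=0 — retry
T3 CAS — after: cnt=4, r=3 — ok
T0 LOAD — after: cnt=4, r=4 — load
T0 CAS — after: cnt=5, r=4 — ok
Mismatch at 10.

step = 10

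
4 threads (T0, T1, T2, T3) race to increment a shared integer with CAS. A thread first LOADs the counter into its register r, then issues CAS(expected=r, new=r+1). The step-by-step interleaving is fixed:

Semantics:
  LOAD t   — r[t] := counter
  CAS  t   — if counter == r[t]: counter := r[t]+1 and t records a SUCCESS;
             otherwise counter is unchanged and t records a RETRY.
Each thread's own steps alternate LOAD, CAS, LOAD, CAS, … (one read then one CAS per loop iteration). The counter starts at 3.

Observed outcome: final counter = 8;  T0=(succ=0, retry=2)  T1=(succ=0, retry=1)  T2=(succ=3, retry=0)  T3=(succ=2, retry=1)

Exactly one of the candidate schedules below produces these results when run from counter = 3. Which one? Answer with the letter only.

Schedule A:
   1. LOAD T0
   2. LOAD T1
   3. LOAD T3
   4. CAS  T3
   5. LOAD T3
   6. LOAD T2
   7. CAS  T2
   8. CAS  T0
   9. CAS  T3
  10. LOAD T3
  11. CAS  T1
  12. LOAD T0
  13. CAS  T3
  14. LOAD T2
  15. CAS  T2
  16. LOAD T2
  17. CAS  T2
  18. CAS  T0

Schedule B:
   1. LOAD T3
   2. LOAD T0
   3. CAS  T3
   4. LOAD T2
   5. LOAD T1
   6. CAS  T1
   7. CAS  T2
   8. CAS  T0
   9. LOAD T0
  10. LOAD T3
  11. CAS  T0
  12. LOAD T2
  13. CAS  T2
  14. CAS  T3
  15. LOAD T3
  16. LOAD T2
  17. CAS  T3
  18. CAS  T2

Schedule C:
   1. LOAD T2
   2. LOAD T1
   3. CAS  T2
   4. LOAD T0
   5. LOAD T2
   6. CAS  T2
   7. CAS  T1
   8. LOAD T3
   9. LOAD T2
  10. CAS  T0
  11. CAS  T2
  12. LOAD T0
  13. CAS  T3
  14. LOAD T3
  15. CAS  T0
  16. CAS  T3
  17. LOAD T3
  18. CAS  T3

A

Simulating candidate A:
#1 T0 reads 3
#2 T1 reads 3
#3 T3 reads 3
#4 T3 CAS(3→4) writes; counter now 4
#5 T3 reads 4
#6 T2 reads 4
#7 T2 CAS(4→5) writes; counter now 5
#8 T0 CAS(3→4) fails; counter now 5
#9 T3 CAS(4→5) fails; counter now 5
#10 T3 reads 5
#11 T1 CAS(3→4) fails; counter now 5
#12 T0 reads 5
#13 T3 CAS(5→6) writes; counter now 6
#14 T2 reads 6
#15 T2 CAS(6→7) writes; counter now 7
#16 T2 reads 7
#17 T2 CAS(7→8) writes; counter now 8
#18 T0 CAS(5→6) fails; counter now 8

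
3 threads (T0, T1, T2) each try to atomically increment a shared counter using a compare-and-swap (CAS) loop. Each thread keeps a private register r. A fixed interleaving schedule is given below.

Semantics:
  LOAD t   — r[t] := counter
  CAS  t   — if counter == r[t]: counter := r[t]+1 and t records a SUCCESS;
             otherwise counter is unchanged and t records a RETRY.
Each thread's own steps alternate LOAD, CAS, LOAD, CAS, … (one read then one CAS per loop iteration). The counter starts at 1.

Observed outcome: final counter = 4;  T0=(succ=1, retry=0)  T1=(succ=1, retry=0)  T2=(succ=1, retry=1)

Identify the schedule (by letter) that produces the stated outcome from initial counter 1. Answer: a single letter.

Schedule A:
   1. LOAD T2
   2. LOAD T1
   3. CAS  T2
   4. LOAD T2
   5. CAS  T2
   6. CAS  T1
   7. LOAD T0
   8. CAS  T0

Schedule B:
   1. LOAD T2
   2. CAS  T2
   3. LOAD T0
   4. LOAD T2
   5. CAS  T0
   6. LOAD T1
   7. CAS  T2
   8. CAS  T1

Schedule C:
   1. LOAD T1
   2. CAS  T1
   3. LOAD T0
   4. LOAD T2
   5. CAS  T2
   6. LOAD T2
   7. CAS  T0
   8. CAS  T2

B

Simulating candidate B:
   1) LOAD T2:  M=1  r_T2=1
   2) CAS  T2:  M=2  r_T2=1 ✓
   3) LOAD T0:  M=2  r_T0=2
   4) LOAD T2:  M=2  r_T2=2
   5) CAS  T0:  M=3  r_T0=2 ✓
   6) LOAD T1:  M=3  r_T1=3
   7) CAS  T2:  M=3  r_T2=2 ✗
   8) CAS  T1:  M=4  r_T1=3 ✓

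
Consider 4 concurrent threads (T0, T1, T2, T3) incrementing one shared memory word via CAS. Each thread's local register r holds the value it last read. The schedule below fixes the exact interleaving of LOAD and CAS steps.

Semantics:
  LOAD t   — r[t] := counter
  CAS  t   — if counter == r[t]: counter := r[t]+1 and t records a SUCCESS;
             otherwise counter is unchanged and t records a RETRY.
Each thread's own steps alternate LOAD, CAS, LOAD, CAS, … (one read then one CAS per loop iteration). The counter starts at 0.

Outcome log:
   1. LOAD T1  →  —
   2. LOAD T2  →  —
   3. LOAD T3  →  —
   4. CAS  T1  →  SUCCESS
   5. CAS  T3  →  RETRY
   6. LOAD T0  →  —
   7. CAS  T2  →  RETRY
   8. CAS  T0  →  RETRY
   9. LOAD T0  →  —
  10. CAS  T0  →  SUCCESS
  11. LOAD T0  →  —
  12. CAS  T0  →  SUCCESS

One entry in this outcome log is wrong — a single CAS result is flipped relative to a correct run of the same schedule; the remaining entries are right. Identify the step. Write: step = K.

Re-executing:
step 1: T1 LOAD ⇒ load; ctr=0 reg=0
step 2: T2 LOAD ⇒ load; ctr=0 reg=0
step 3: T3 LOAD ⇒ load; ctr=0 reg=0
step 4: T1 CAS ⇒ ok; ctr=1 reg=0
step 5: T3 CAS ⇒ retry; ctr=1 reg=0
step 6: T0 LOAD ⇒ load; ctr=1 reg=1
step 7: T2 CAS ⇒ retry; ctr=1 reg=0
step 8: T0 CAS ⇒ ok; ctr=2 reg=1
step 9: T0 LOAD ⇒ load; ctr=2 reg=2
step 10: T0 CAS ⇒ ok; ctr=3 reg=2
step 11: T0 LOAD ⇒ load; ctr=3 reg=3
step 12: T0 CAS ⇒ ok; ctr=4 reg=3
Flip is step 8.

step = 8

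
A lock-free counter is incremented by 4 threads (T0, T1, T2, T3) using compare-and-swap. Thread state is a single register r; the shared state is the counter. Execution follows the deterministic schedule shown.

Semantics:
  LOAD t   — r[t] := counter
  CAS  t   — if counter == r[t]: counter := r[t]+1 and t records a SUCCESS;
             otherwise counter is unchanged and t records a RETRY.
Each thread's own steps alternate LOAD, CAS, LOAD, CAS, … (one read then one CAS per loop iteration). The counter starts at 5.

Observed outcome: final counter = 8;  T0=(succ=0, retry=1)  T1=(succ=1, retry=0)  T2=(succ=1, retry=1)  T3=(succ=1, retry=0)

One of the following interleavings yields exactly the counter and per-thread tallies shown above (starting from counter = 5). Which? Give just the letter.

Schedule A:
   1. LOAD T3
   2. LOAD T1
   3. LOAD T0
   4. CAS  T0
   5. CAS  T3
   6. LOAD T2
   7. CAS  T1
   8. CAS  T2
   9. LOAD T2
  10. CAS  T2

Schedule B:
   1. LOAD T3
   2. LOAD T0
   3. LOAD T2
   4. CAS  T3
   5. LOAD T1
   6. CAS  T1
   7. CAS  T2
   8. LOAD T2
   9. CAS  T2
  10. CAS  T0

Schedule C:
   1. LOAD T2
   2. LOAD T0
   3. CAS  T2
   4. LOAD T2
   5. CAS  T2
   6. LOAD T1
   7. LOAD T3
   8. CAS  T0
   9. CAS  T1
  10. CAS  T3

Run B:
#1 T3 reads 5
#2 T0 reads 5
#3 T2 reads 5
#4 T3 CAS(5→6) writes; counter now 6
#5 T1 reads 6
#6 T1 CAS(6→7) writes; counter now 7
#7 T2 CAS(5→6) fails; counter now 7
#8 T2 reads 7
#9 T2 CAS(7→8) writes; counter now 8
#10 T0 CAS(5→6) fails; counter now 8

B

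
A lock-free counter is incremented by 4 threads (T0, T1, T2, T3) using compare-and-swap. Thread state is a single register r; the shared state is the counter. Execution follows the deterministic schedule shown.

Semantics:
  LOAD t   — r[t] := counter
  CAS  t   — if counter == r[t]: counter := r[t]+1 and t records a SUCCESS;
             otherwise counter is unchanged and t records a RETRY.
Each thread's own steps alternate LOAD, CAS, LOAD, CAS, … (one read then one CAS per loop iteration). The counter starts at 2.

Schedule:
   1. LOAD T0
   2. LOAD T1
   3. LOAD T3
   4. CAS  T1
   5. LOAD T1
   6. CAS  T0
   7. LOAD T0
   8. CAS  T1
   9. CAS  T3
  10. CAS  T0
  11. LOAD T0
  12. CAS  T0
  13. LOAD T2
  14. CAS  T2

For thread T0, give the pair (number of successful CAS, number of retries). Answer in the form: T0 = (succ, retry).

T0 = (1, 2)

step 1: T0 LOAD ⇒ load; ctr=2 reg=2
step 2: T1 LOAD ⇒ load; ctr=2 reg=2
step 3: T3 LOAD ⇒ load; ctr=2 reg=2
step 4: T1 CAS ⇒ ok; ctr=3 reg=2
step 5: T1 LOAD ⇒ load; ctr=3 reg=3
step 6: T0 CAS ⇒ retry; ctr=3 reg=2
step 7: T0 LOAD ⇒ load; ctr=3 reg=3
step 8: T1 CAS ⇒ ok; ctr=4 reg=3
step 9: T3 CAS ⇒ retry; ctr=4 reg=2
step 10: T0 CAS ⇒ retry; ctr=4 reg=3
step 11: T0 LOAD ⇒ load; ctr=4 reg=4
step 12: T0 CAS ⇒ ok; ctr=5 reg=4
step 13: T2 LOAD ⇒ load; ctr=5 reg=5
step 14: T2 CAS ⇒ ok; ctr=6 reg=5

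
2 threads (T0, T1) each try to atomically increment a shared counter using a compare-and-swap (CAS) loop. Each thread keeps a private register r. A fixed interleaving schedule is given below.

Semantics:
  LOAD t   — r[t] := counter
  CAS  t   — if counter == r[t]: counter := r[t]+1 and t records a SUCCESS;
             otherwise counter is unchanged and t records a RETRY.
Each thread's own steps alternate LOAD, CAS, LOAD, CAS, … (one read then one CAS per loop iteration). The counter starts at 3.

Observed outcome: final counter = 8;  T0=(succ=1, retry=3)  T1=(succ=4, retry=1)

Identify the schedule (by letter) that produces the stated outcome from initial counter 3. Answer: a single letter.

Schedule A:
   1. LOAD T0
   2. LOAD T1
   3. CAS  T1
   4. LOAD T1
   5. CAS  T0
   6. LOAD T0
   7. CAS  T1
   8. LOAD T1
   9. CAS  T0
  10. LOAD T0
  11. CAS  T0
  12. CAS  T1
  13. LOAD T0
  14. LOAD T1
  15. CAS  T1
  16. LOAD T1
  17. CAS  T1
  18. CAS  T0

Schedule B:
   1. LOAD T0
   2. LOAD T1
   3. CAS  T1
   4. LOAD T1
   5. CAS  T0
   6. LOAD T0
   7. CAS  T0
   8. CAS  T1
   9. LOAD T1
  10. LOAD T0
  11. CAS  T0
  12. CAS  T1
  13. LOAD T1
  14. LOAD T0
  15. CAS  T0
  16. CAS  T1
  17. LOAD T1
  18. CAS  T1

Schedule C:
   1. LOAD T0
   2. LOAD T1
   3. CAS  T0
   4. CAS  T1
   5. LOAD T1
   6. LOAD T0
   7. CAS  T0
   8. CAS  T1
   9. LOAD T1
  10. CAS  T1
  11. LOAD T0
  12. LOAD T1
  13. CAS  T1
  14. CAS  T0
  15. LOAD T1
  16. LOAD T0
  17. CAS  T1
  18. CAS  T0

Tracing schedule A:
T0 LOAD — after: cnt=3, r=3 — load
T1 LOAD — after: cnt=3, r=3 — load
T1 CAS — after: cnt=4, r=3 — ok
T1 LOAD — after: cnt=4, r=4 — load
T0 CAS — after: cnt=4, r=3 — retry
T0 LOAD — after: cnt=4, r=4 — load
T1 CAS — after: cnt=5, r=4 — ok
T1 LOAD — after: cnt=5, r=5 — load
T0 CAS — after: cnt=5, r=4 — retry
T0 LOAD — after: cnt=5, r=5 — load
T0 CAS — after: cnt=6, r=5 — ok
T1 CAS — after: cnt=6, r=5 — retry
T0 LOAD — after: cnt=6, r=6 — load
T1 LOAD — after: cnt=6, r=6 — load
T1 CAS — after: cnt=7, r=6 — ok
T1 LOAD — after: cnt=7, r=7 — load
T1 CAS — after: cnt=8, r=7 — ok
T0 CAS — after: cnt=8, r=6 — retry

A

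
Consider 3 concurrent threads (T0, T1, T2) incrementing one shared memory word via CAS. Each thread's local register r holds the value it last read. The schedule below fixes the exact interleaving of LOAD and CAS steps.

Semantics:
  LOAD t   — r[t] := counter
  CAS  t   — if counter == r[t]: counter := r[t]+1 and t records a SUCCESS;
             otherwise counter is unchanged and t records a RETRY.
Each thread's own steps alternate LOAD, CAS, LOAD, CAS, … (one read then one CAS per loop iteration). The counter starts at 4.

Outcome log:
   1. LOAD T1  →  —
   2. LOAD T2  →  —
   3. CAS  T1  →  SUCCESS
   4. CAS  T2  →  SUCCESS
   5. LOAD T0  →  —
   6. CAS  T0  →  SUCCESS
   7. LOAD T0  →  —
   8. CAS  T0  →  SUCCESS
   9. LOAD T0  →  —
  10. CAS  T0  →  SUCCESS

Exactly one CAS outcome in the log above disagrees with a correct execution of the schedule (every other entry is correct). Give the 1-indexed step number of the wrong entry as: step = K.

Reference trace:
   1) LOAD T1:  M=4  r_T1=4
   2) LOAD T2:  M=4  r_T2=4
   3) CAS  T1:  M=5  r_T1=4 ✓
   4) CAS  T2:  M=5  r_T2=4 ✗
   5) LOAD T0:  M=5  r_T0=5
   6) CAS  T0:  M=6  r_T0=5 ✓
   7) LOAD T0:  M=6  r_T0=6
   8) CAS  T0:  M=7  r_T0=6 ✓
   9) LOAD T0:  M=7  r_T0=7
  10) CAS  T0:  M=8  r_T0=7 ✓
Mismatch at 4.

step = 4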